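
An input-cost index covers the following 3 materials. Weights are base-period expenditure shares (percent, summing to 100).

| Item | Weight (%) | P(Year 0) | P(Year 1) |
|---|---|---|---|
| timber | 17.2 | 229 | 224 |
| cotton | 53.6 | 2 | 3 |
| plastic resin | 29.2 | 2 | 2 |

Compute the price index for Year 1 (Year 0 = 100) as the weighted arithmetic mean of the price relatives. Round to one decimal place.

126.4

timber: 17.2 × (224/229) = 17.2 × 0.978166 = 16.8245
cotton: 53.6 × (3/2) = 53.6 × 1.500000 = 80.4000
plastic resin: 29.2 × (2/2) = 29.2 × 1.000000 = 29.2000
Index = Σ wᵢ·(p₁ᵢ/p₀ᵢ) = 16.8245 + 80.4000 + 29.2000 = 126.4245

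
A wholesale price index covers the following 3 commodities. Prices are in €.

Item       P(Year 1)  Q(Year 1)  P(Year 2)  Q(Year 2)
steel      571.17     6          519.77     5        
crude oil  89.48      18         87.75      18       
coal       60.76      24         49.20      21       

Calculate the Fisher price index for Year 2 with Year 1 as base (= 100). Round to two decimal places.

Laspeyres component (base-period weights):
ΣP(Year 2)Q(Year 1) = 519.77×6 + 87.75×18 + 49.20×24 = 3118.62 + 1579.5 + 1180.8 = 5878.92
ΣP(Year 1)Q(Year 1) = 571.17×6 + 89.48×18 + 60.76×24 = 3427.02 + 1610.64 + 1458.24 = 6495.9
L = 5878.92 / 6495.9 × 100 = 90.5020
Paasche component (current-period weights):
ΣP(Year 2)Q(Year 2) = 519.77×5 + 87.75×18 + 49.20×21 = 2598.85 + 1579.5 + 1033.2 = 5211.55
ΣP(Year 1)Q(Year 2) = 571.17×5 + 89.48×18 + 60.76×21 = 2855.85 + 1610.64 + 1275.96 = 5742.45
P = 5211.55 / 5742.45 × 100 = 90.7548
Fisher = √(L × P) = √(90.5020 × 90.7548) = 90.6283

90.63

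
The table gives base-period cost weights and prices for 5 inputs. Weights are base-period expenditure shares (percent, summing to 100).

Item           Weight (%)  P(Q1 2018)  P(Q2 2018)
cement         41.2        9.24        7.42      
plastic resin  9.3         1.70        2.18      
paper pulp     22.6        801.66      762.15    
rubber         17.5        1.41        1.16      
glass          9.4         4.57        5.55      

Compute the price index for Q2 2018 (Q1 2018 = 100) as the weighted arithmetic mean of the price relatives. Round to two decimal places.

92.31

cement: 41.2 × (7.42/9.24) = 41.2 × 0.803030 = 33.0848
plastic resin: 9.3 × (2.18/1.70) = 9.3 × 1.282353 = 11.9259
paper pulp: 22.6 × (762.15/801.66) = 22.6 × 0.950715 = 21.4862
rubber: 17.5 × (1.16/1.41) = 17.5 × 0.822695 = 14.3972
glass: 9.4 × (5.55/4.57) = 9.4 × 1.214442 = 11.4158
Index = Σ wᵢ·(p₁ᵢ/p₀ᵢ) = 33.0848 + 11.9259 + 21.4862 + 14.3972 + 11.4158 = 92.3098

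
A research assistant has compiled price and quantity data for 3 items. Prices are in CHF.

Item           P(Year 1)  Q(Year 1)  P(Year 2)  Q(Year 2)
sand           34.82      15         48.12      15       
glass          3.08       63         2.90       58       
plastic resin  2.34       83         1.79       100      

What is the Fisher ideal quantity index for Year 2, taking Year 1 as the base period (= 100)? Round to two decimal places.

102.09

Laspeyres component (base-period weights):
ΣP(Year 1)Q(Year 2) = 34.82×15 + 3.08×58 + 2.34×100 = 522.3 + 178.64 + 234 = 934.94
ΣP(Year 1)Q(Year 1) = 34.82×15 + 3.08×63 + 2.34×83 = 522.3 + 194.04 + 194.22 = 910.56
L = 934.94 / 910.56 × 100 = 102.6775
Paasche component (current-period weights):
ΣP(Year 2)Q(Year 2) = 48.12×15 + 2.90×58 + 1.79×100 = 721.8 + 168.2 + 179 = 1069
ΣP(Year 2)Q(Year 1) = 48.12×15 + 2.90×63 + 1.79×83 = 721.8 + 182.7 + 148.57 = 1053.07
P = 1069 / 1053.07 × 100 = 101.5127
Fisher = √(L × P) = √(102.6775 × 101.5127) = 102.0934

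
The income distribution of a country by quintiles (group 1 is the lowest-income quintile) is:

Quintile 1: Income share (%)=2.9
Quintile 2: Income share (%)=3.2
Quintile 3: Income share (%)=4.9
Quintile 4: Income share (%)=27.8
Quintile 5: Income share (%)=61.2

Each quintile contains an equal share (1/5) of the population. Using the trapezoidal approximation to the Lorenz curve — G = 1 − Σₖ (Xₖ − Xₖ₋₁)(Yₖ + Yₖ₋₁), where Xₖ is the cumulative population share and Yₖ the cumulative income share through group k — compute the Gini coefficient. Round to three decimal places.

0.565

Cumulative income shares Yₖ: 0.0290, 0.0610, 0.1100, 0.3880, 1.0000
Σ (Xₖ−Xₖ₋₁)(Yₖ+Yₖ₋₁) = (1/5)(0.0290+0.0000) + (1/5)(0.0610+0.0290) + (1/5)(0.1100+0.0610) + (1/5)(0.3880+0.1100) + (1/5)(1.0000+0.3880)
  = 0.0058 + 0.0180 + 0.0342 + 0.0996 + 0.2776 = 0.4352
G = 1 − 0.4352 = 0.5648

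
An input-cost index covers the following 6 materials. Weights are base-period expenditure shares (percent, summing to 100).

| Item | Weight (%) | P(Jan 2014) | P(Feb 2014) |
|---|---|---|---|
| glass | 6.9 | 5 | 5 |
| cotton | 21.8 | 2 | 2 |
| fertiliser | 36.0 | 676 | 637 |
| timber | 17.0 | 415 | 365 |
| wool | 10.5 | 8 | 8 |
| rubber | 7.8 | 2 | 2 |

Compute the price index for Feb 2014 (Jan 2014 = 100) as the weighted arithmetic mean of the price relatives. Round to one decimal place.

glass: 6.9 × (5/5) = 6.9 × 1.000000 = 6.9000
cotton: 21.8 × (2/2) = 21.8 × 1.000000 = 21.8000
fertiliser: 36.0 × (637/676) = 36.0 × 0.942308 = 33.9231
timber: 17.0 × (365/415) = 17.0 × 0.879518 = 14.9518
wool: 10.5 × (8/8) = 10.5 × 1.000000 = 10.5000
rubber: 7.8 × (2/2) = 7.8 × 1.000000 = 7.8000
Index = Σ wᵢ·(p₁ᵢ/p₀ᵢ) = 6.9000 + 21.8000 + 33.9231 + 14.9518 + 10.5000 + 7.8000 = 95.8749

95.9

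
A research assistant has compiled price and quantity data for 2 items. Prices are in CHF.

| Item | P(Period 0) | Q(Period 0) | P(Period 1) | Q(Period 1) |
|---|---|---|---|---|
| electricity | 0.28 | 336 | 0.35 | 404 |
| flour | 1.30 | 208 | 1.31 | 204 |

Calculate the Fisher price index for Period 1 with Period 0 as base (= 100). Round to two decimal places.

107.52

Laspeyres component (base-period weights):
ΣP(Period 1)Q(Period 0) = 0.35×336 + 1.31×208 = 117.6 + 272.48 = 390.08
ΣP(Period 0)Q(Period 0) = 0.28×336 + 1.30×208 = 94.08 + 270.4 = 364.48
L = 390.08 / 364.48 × 100 = 107.0237
Paasche component (current-period weights):
ΣP(Period 1)Q(Period 1) = 0.35×404 + 1.31×204 = 141.4 + 267.24 = 408.64
ΣP(Period 0)Q(Period 1) = 0.28×404 + 1.30×204 = 113.12 + 265.2 = 378.32
P = 408.64 / 378.32 × 100 = 108.0144
Fisher = √(L × P) = √(107.0237 × 108.0144) = 107.5179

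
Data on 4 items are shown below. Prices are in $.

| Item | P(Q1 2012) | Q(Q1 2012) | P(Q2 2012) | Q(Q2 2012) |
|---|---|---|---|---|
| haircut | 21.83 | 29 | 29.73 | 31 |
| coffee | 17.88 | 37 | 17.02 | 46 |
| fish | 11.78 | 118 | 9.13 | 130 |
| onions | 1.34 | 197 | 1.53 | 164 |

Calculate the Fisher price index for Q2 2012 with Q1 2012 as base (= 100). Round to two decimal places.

Laspeyres component (base-period weights):
ΣP(Q2 2012)Q(Q1 2012) = 29.73×29 + 17.02×37 + 9.13×118 + 1.53×197 = 862.17 + 629.74 + 1077.34 + 301.41 = 2870.66
ΣP(Q1 2012)Q(Q1 2012) = 21.83×29 + 17.88×37 + 11.78×118 + 1.34×197 = 633.07 + 661.56 + 1390.04 + 263.98 = 2948.65
L = 2870.66 / 2948.65 × 100 = 97.3551
Paasche component (current-period weights):
ΣP(Q2 2012)Q(Q2 2012) = 29.73×31 + 17.02×46 + 9.13×130 + 1.53×164 = 921.63 + 782.92 + 1186.9 + 250.92 = 3142.37
ΣP(Q1 2012)Q(Q2 2012) = 21.83×31 + 17.88×46 + 11.78×130 + 1.34×164 = 676.73 + 822.48 + 1531.4 + 219.76 = 3250.37
P = 3142.37 / 3250.37 × 100 = 96.6773
Fisher = √(L × P) = √(97.3551 × 96.6773) = 97.0156

97.02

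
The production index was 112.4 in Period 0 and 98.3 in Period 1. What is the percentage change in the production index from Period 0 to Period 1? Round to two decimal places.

-12.54%

Change = (98.3 − 112.4) / 112.4 × 100
       = -14.1 / 112.4 × 100 = -12.5445%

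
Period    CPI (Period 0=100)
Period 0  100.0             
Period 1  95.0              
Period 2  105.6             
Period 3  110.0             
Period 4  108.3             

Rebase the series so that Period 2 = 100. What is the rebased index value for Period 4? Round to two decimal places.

102.56

Rebased(Period 4) = 108.3 / 105.6 × 100 = 102.5568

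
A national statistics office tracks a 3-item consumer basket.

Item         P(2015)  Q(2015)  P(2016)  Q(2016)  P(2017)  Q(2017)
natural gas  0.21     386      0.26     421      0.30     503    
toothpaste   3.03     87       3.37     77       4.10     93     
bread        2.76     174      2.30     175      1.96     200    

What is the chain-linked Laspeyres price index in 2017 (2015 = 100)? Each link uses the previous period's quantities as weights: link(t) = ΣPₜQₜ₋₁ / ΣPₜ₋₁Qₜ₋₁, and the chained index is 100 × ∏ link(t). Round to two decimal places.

97.91

Link 2015→2016:
ΣP(2016)Q(2015) = 0.26×386 + 3.37×87 + 2.30×174 = 100.36 + 293.19 + 400.2 = 793.75
ΣP(2015)Q(2015) = 0.21×386 + 3.03×87 + 2.76×174 = 81.06 + 263.61 + 480.24 = 824.91
link = 793.75/824.91 = 0.962226
Link 2016→2017:
ΣP(2017)Q(2016) = 0.30×421 + 4.10×77 + 1.96×175 = 126.3 + 315.7 + 343 = 785
ΣP(2016)Q(2016) = 0.26×421 + 3.37×77 + 2.30×175 = 109.46 + 259.49 + 402.5 = 771.45
link = 785/771.45 = 1.017564
Chained index = 100 × 0.962226 × 1.017564 = 97.9127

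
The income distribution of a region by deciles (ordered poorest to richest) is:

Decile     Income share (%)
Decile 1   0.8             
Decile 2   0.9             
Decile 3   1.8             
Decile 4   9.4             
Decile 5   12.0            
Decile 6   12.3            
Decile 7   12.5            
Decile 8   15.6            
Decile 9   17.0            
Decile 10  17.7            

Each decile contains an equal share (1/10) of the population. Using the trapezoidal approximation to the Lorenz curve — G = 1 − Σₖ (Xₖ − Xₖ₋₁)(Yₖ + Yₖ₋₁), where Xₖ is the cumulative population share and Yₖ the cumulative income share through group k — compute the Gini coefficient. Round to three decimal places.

0.343

Cumulative income shares Yₖ: 0.0080, 0.0170, 0.0350, 0.1290, 0.2490, 0.3720, 0.4970, 0.6530, 0.8230, 1.0000
Σ (Xₖ−Xₖ₋₁)(Yₖ+Yₖ₋₁) = (1/10)(0.0080+0.0000) + (1/10)(0.0170+0.0080) + (1/10)(0.0350+0.0170) + (1/10)(0.1290+0.0350) + (1/10)(0.2490+0.1290) + (1/10)(0.3720+0.2490) + (1/10)(0.4970+0.3720) + (1/10)(0.6530+0.4970) + (1/10)(0.8230+0.6530) + (1/10)(1.0000+0.8230)
  = 0.0008 + 0.0025 + 0.0052 + 0.0164 + 0.0378 + 0.0621 + 0.0869 + 0.1150 + 0.1476 + 0.1823 = 0.6566
G = 1 − 0.6566 = 0.3434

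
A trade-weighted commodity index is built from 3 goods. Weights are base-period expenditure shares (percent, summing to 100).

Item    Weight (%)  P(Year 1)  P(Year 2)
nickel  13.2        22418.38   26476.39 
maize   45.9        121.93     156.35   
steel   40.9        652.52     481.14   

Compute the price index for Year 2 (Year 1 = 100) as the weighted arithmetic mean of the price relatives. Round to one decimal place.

nickel: 13.2 × (26476.39/22418.38) = 13.2 × 1.181013 = 15.5894
maize: 45.9 × (156.35/121.93) = 45.9 × 1.282293 = 58.8573
steel: 40.9 × (481.14/652.52) = 40.9 × 0.737357 = 30.1579
Index = Σ wᵢ·(p₁ᵢ/p₀ᵢ) = 15.5894 + 58.8573 + 30.1579 = 104.6045

104.6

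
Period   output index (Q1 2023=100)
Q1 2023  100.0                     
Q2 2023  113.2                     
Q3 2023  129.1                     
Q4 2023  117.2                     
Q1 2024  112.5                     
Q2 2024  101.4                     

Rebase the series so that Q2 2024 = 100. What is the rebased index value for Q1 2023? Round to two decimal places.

98.62

Rebased(Q1 2023) = 100.0 / 101.4 × 100 = 98.6193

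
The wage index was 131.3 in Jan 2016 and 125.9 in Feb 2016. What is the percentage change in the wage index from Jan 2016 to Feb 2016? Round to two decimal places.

Change = (125.9 − 131.3) / 131.3 × 100
       = -5.4 / 131.3 × 100 = -4.1127%

-4.11%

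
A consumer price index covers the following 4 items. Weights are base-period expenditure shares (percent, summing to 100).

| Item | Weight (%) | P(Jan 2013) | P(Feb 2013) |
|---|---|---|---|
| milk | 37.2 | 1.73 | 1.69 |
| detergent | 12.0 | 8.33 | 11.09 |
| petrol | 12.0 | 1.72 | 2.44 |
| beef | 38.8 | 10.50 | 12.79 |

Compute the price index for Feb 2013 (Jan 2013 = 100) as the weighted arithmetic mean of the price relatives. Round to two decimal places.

116.60

milk: 37.2 × (1.69/1.73) = 37.2 × 0.976879 = 36.3399
detergent: 12.0 × (11.09/8.33) = 12.0 × 1.331333 = 15.9760
petrol: 12.0 × (2.44/1.72) = 12.0 × 1.418605 = 17.0233
beef: 38.8 × (12.79/10.50) = 38.8 × 1.218095 = 47.2621
Index = Σ wᵢ·(p₁ᵢ/p₀ᵢ) = 36.3399 + 15.9760 + 17.0233 + 47.2621 = 116.6012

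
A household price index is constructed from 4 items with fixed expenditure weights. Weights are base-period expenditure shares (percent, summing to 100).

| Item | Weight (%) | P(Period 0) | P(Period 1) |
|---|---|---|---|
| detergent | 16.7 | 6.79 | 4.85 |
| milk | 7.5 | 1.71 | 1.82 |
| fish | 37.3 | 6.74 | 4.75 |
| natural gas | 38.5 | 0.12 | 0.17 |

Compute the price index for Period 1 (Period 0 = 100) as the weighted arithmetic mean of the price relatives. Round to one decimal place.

detergent: 16.7 × (4.85/6.79) = 16.7 × 0.714286 = 11.9286
milk: 7.5 × (1.82/1.71) = 7.5 × 1.064327 = 7.9825
fish: 37.3 × (4.75/6.74) = 37.3 × 0.704748 = 26.2871
natural gas: 38.5 × (0.17/0.12) = 38.5 × 1.416667 = 54.5417
Index = Σ wᵢ·(p₁ᵢ/p₀ᵢ) = 11.9286 + 7.9825 + 26.2871 + 54.5417 = 100.7398

100.7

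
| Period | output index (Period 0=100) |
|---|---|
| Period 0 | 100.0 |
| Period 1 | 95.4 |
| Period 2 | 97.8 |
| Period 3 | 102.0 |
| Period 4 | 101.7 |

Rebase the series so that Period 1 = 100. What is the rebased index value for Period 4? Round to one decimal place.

106.6

Rebased(Period 4) = 101.7 / 95.4 × 100 = 106.6038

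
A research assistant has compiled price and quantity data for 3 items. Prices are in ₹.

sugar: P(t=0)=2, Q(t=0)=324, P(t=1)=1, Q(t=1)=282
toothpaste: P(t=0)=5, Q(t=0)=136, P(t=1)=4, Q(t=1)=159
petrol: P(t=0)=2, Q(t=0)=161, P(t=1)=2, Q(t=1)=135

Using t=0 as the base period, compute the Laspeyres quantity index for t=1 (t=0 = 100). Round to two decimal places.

Laspeyres quantity index uses base-period prices as weights.
ΣP(t=0)·Q(t=1) = 2×282 + 5×159 + 2×135 = 564 + 795 + 270 = 1629
ΣP(t=0)·Q(t=0) = 2×324 + 5×136 + 2×161 = 648 + 680 + 322 = 1650
Index = 1629 / 1650 × 100 = 98.7273

98.73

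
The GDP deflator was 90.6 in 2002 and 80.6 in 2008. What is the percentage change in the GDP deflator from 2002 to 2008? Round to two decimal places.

-11.04%

Change = (80.6 − 90.6) / 90.6 × 100
       = -10.0 / 90.6 × 100 = -11.0375%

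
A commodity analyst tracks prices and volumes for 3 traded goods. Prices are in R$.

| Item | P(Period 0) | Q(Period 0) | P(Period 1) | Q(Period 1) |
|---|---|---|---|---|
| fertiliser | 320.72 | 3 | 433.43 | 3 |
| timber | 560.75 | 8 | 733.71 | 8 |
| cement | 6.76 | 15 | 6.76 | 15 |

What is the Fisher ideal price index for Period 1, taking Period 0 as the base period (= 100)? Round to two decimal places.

Laspeyres component (base-period weights):
ΣP(Period 1)Q(Period 0) = 433.43×3 + 733.71×8 + 6.76×15 = 1300.29 + 5869.68 + 101.4 = 7271.37
ΣP(Period 0)Q(Period 0) = 320.72×3 + 560.75×8 + 6.76×15 = 962.16 + 4486 + 101.4 = 5549.56
L = 7271.37 / 5549.56 × 100 = 131.0261
Paasche component (current-period weights):
ΣP(Period 1)Q(Period 1) = 433.43×3 + 733.71×8 + 6.76×15 = 1300.29 + 5869.68 + 101.4 = 7271.37
ΣP(Period 0)Q(Period 1) = 320.72×3 + 560.75×8 + 6.76×15 = 962.16 + 4486 + 101.4 = 5549.56
P = 7271.37 / 5549.56 × 100 = 131.0261
Fisher = √(L × P) = √(131.0261 × 131.0261) = 131.0261

131.03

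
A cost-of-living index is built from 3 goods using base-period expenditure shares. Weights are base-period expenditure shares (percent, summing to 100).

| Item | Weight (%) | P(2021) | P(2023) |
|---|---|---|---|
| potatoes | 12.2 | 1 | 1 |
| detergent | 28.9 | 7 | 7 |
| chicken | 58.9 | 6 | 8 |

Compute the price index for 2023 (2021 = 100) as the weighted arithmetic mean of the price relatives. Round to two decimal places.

potatoes: 12.2 × (1/1) = 12.2 × 1.000000 = 12.2000
detergent: 28.9 × (7/7) = 28.9 × 1.000000 = 28.9000
chicken: 58.9 × (8/6) = 58.9 × 1.333333 = 78.5333
Index = Σ wᵢ·(p₁ᵢ/p₀ᵢ) = 12.2000 + 28.9000 + 78.5333 = 119.6333

119.63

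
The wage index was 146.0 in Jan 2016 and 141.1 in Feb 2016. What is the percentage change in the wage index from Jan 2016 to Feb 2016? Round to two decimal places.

Change = (141.1 − 146.0) / 146.0 × 100
       = -4.9 / 146.0 × 100 = -3.3562%

-3.36%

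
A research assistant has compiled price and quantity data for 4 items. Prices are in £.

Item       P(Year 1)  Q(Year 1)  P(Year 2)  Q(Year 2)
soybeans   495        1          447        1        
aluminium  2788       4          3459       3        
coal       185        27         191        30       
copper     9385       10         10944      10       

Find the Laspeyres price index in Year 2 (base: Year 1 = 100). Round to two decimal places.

Laspeyres price index uses base-period quantities as weights.
ΣP(Year 2)·Q(Year 1) = 447×1 + 3459×4 + 191×27 + 10944×10 = 447 + 13836 + 5157 + 109440 = 128880
ΣP(Year 1)·Q(Year 1) = 495×1 + 2788×4 + 185×27 + 9385×10 = 495 + 11152 + 4995 + 93850 = 110492
Index = 128880 / 110492 × 100 = 116.6419

116.64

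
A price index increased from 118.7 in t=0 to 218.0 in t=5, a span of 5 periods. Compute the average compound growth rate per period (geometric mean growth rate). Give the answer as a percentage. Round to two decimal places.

12.93%

Growth factor = (218.0/118.7)^(1/5) = (1.836563)^(1/5) = 1.129279
Growth rate = 1.129279 − 1 = 0.129279 = 12.9279%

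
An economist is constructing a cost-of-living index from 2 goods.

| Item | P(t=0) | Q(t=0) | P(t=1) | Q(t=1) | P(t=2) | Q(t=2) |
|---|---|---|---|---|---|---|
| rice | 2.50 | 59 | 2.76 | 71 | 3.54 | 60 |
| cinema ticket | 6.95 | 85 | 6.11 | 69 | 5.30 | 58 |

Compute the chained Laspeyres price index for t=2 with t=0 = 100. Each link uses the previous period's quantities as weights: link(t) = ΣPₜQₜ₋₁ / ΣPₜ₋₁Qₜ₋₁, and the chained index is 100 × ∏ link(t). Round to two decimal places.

Link t=0→t=1:
ΣP(t=1)Q(t=0) = 2.76×59 + 6.11×85 = 162.84 + 519.35 = 682.19
ΣP(t=0)Q(t=0) = 2.50×59 + 6.95×85 = 147.5 + 590.75 = 738.25
link = 682.19/738.25 = 0.924064
Link t=1→t=2:
ΣP(t=2)Q(t=1) = 3.54×71 + 5.30×69 = 251.34 + 365.7 = 617.04
ΣP(t=1)Q(t=1) = 2.76×71 + 6.11×69 = 195.96 + 421.59 = 617.55
link = 617.04/617.55 = 0.999174
Chained index = 100 × 0.924064 × 0.999174 = 92.3301

92.33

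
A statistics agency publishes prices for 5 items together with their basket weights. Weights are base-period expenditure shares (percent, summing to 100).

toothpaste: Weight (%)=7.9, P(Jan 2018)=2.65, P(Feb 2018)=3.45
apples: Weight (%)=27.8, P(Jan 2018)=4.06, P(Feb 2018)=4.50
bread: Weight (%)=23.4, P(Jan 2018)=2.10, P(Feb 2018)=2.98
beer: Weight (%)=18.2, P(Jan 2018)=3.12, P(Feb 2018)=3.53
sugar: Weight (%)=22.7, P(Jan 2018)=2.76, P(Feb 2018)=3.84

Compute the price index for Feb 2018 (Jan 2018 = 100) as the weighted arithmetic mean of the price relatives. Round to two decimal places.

toothpaste: 7.9 × (3.45/2.65) = 7.9 × 1.301887 = 10.2849
apples: 27.8 × (4.50/4.06) = 27.8 × 1.108374 = 30.8128
bread: 23.4 × (2.98/2.10) = 23.4 × 1.419048 = 33.2057
beer: 18.2 × (3.53/3.12) = 18.2 × 1.131410 = 20.5917
sugar: 22.7 × (3.84/2.76) = 22.7 × 1.391304 = 31.5826
Index = Σ wᵢ·(p₁ᵢ/p₀ᵢ) = 10.2849 + 30.8128 + 33.2057 + 20.5917 + 31.5826 = 126.4777

126.48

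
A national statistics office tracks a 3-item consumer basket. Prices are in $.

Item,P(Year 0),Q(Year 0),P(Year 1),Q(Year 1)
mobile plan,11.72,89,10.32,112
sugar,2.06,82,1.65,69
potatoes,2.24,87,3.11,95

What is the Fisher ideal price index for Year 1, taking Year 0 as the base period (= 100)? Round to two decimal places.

94.00

Laspeyres component (base-period weights):
ΣP(Year 1)Q(Year 0) = 10.32×89 + 1.65×82 + 3.11×87 = 918.48 + 135.3 + 270.57 = 1324.35
ΣP(Year 0)Q(Year 0) = 11.72×89 + 2.06×82 + 2.24×87 = 1043.08 + 168.92 + 194.88 = 1406.88
L = 1324.35 / 1406.88 × 100 = 94.1338
Paasche component (current-period weights):
ΣP(Year 1)Q(Year 1) = 10.32×112 + 1.65×69 + 3.11×95 = 1155.84 + 113.85 + 295.45 = 1565.14
ΣP(Year 0)Q(Year 1) = 11.72×112 + 2.06×69 + 2.24×95 = 1312.64 + 142.14 + 212.8 = 1667.58
P = 1565.14 / 1667.58 × 100 = 93.8570
Fisher = √(L × P) = √(94.1338 × 93.8570) = 93.9953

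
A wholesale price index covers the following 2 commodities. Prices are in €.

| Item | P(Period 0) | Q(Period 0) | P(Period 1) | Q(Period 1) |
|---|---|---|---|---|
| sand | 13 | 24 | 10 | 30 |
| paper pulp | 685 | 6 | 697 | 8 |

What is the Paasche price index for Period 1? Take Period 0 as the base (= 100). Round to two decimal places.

Paasche price index uses current-period quantities as weights.
ΣP(Period 1)·Q(Period 1) = 10×30 + 697×8 = 300 + 5576 = 5876
ΣP(Period 0)·Q(Period 1) = 13×30 + 685×8 = 390 + 5480 = 5870
Index = 5876 / 5870 × 100 = 100.1022

100.10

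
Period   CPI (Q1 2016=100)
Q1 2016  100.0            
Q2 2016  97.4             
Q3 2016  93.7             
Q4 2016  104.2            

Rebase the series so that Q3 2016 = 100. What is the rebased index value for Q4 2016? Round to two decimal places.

111.21

Rebased(Q4 2016) = 104.2 / 93.7 × 100 = 111.2060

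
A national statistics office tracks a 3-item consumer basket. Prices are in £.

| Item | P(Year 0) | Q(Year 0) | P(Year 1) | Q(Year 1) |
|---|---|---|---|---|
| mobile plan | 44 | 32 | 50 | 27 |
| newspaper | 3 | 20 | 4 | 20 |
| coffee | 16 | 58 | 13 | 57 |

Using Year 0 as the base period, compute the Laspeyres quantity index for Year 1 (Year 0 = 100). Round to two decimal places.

90.15

Laspeyres quantity index uses base-period prices as weights.
ΣP(Year 0)·Q(Year 1) = 44×27 + 3×20 + 16×57 = 1188 + 60 + 912 = 2160
ΣP(Year 0)·Q(Year 0) = 44×32 + 3×20 + 16×58 = 1408 + 60 + 928 = 2396
Index = 2160 / 2396 × 100 = 90.1503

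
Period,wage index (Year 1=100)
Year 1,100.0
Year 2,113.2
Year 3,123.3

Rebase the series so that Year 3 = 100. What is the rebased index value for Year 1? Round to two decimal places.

Rebased(Year 1) = 100.0 / 123.3 × 100 = 81.1030

81.10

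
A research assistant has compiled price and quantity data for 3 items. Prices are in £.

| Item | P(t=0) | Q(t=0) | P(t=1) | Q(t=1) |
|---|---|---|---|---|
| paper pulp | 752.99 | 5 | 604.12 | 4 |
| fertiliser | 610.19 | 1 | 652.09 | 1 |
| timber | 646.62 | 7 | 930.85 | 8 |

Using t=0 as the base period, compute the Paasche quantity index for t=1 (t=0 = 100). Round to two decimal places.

103.21

Paasche quantity index uses current-period prices as weights.
ΣP(t=1)·Q(t=1) = 604.12×4 + 652.09×1 + 930.85×8 = 2416.48 + 652.09 + 7446.8 = 10515.37
ΣP(t=1)·Q(t=0) = 604.12×5 + 652.09×1 + 930.85×7 = 3020.6 + 652.09 + 6515.95 = 10188.64
Index = 10515.37 / 10188.64 × 100 = 103.2068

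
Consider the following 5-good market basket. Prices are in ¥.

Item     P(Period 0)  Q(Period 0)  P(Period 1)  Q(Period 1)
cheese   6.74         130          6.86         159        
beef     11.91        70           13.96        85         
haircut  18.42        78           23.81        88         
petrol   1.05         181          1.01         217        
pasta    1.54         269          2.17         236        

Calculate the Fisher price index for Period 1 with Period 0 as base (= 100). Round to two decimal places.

Laspeyres component (base-period weights):
ΣP(Period 1)Q(Period 0) = 6.86×130 + 13.96×70 + 23.81×78 + 1.01×181 + 2.17×269 = 891.8 + 977.2 + 1857.18 + 182.81 + 583.73 = 4492.72
ΣP(Period 0)Q(Period 0) = 6.74×130 + 11.91×70 + 18.42×78 + 1.05×181 + 1.54×269 = 876.2 + 833.7 + 1436.76 + 190.05 + 414.26 = 3750.97
L = 4492.72 / 3750.97 × 100 = 119.7749
Paasche component (current-period weights):
ΣP(Period 1)Q(Period 1) = 6.86×159 + 13.96×85 + 23.81×88 + 1.01×217 + 2.17×236 = 1090.74 + 1186.6 + 2095.28 + 219.17 + 512.12 = 5103.91
ΣP(Period 0)Q(Period 1) = 6.74×159 + 11.91×85 + 18.42×88 + 1.05×217 + 1.54×236 = 1071.66 + 1012.35 + 1620.96 + 227.85 + 363.44 = 4296.26
P = 5103.91 / 4296.26 × 100 = 118.7989
Fisher = √(L × P) = √(119.7749 × 118.7989) = 119.2859

119.29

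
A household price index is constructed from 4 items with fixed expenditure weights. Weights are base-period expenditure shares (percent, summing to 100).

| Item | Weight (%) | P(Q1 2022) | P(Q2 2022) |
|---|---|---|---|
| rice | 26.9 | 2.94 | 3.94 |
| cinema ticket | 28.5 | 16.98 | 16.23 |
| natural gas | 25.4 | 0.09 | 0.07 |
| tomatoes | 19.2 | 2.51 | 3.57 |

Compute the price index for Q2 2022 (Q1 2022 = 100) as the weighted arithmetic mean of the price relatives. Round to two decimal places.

rice: 26.9 × (3.94/2.94) = 26.9 × 1.340136 = 36.0497
cinema ticket: 28.5 × (16.23/16.98) = 28.5 × 0.955830 = 27.2412
natural gas: 25.4 × (0.07/0.09) = 25.4 × 0.777778 = 19.7556
tomatoes: 19.2 × (3.57/2.51) = 19.2 × 1.422311 = 27.3084
Index = Σ wᵢ·(p₁ᵢ/p₀ᵢ) = 36.0497 + 27.2412 + 19.7556 + 27.3084 = 110.3547

110.35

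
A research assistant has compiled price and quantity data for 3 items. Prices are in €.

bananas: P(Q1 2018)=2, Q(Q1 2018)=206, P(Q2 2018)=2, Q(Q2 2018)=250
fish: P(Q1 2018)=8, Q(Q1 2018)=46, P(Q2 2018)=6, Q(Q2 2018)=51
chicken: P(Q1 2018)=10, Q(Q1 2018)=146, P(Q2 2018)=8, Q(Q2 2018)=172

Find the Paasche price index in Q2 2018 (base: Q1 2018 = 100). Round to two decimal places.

Paasche price index uses current-period quantities as weights.
ΣP(Q2 2018)·Q(Q2 2018) = 2×250 + 6×51 + 8×172 = 500 + 306 + 1376 = 2182
ΣP(Q1 2018)·Q(Q2 2018) = 2×250 + 8×51 + 10×172 = 500 + 408 + 1720 = 2628
Index = 2182 / 2628 × 100 = 83.0289

83.03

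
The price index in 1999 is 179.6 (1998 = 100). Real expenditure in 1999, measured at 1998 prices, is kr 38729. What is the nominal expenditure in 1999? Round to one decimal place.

69557.3

Nominal = Real × (Index/100) = 38729 × (179.6/100)
        = 38729 × 1.796 = 69557.2840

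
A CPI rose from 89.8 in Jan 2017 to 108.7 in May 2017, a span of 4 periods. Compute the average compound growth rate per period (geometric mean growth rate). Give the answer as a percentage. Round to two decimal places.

Growth factor = (108.7/89.8)^(1/4) = (1.210468)^(1/4) = 1.048910
Growth rate = 1.048910 − 1 = 0.048910 = 4.8910%

4.89%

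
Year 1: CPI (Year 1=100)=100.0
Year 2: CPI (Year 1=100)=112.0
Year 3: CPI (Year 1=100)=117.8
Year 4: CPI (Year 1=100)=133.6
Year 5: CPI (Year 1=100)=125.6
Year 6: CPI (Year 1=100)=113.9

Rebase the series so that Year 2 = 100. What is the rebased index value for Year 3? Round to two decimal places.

105.18

Rebased(Year 3) = 117.8 / 112.0 × 100 = 105.1786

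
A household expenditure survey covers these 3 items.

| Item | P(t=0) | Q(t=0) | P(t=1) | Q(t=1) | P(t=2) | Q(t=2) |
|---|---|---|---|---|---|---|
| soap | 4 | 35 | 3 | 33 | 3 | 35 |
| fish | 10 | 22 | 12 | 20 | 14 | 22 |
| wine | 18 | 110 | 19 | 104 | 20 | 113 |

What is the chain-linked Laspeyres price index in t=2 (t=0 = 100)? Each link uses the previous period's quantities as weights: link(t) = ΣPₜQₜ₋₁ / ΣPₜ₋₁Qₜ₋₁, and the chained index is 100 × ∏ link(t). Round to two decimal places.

111.62

Link t=0→t=1:
ΣP(t=1)Q(t=0) = 3×35 + 12×22 + 19×110 = 105 + 264 + 2090 = 2459
ΣP(t=0)Q(t=0) = 4×35 + 10×22 + 18×110 = 140 + 220 + 1980 = 2340
link = 2459/2340 = 1.050855
Link t=1→t=2:
ΣP(t=2)Q(t=1) = 3×33 + 14×20 + 20×104 = 99 + 280 + 2080 = 2459
ΣP(t=1)Q(t=1) = 3×33 + 12×20 + 19×104 = 99 + 240 + 1976 = 2315
link = 2459/2315 = 1.062203
Chained index = 100 × 1.050855 × 1.062203 = 111.6221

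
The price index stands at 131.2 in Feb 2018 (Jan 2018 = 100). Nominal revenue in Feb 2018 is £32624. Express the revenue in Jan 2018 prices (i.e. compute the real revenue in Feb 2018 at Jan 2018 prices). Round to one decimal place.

Real = Nominal ÷ (Index/100) = 32624 ÷ (131.2/100)
     = 32624 ÷ 1.312 = 24865.8537

24865.9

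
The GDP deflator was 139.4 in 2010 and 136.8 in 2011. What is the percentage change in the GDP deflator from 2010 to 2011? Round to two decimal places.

-1.87%

Change = (136.8 − 139.4) / 139.4 × 100
       = -2.6 / 139.4 × 100 = -1.8651%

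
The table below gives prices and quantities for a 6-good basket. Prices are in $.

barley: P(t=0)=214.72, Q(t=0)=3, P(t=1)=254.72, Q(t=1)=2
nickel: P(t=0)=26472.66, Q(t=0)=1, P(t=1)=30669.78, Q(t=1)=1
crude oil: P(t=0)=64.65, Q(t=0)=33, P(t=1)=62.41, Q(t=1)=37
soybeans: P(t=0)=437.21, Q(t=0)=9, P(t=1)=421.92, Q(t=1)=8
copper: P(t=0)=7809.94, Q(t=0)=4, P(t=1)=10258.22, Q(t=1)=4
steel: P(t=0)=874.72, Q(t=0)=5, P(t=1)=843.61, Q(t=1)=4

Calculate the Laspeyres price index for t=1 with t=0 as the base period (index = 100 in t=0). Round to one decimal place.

Laspeyres price index uses base-period quantities as weights.
ΣP(t=1)·Q(t=0) = 254.72×3 + 30669.78×1 + 62.41×33 + 421.92×9 + 10258.22×4 + 843.61×5 = 764.16 + 30669.78 + 2059.53 + 3797.28 + 41032.88 + 4218.05 = 82541.68
ΣP(t=0)·Q(t=0) = 214.72×3 + 26472.66×1 + 64.65×33 + 437.21×9 + 7809.94×4 + 874.72×5 = 644.16 + 26472.66 + 2133.45 + 3934.89 + 31239.76 + 4373.6 = 68798.52
Index = 82541.68 / 68798.52 × 100 = 119.9760

120.0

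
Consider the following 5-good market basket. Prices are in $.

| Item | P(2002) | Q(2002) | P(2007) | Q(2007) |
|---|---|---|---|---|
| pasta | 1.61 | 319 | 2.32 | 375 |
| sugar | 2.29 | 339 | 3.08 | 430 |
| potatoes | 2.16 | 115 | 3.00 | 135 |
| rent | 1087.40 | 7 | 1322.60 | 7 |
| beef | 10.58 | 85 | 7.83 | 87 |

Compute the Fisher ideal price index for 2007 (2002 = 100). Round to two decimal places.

Laspeyres component (base-period weights):
ΣP(2007)Q(2002) = 2.32×319 + 3.08×339 + 3.00×115 + 1322.60×7 + 7.83×85 = 740.08 + 1044.12 + 345 + 9258.2 + 665.55 = 12052.95
ΣP(2002)Q(2002) = 1.61×319 + 2.29×339 + 2.16×115 + 1087.40×7 + 10.58×85 = 513.59 + 776.31 + 248.4 + 7611.8 + 899.3 = 10049.4
L = 12052.95 / 10049.4 × 100 = 119.9370
Paasche component (current-period weights):
ΣP(2007)Q(2007) = 2.32×375 + 3.08×430 + 3.00×135 + 1322.60×7 + 7.83×87 = 870 + 1324.4 + 405 + 9258.2 + 681.21 = 12538.81
ΣP(2002)Q(2007) = 1.61×375 + 2.29×430 + 2.16×135 + 1087.40×7 + 10.58×87 = 603.75 + 984.7 + 291.6 + 7611.8 + 920.46 = 10412.31
P = 12538.81 / 10412.31 × 100 = 120.4229
Fisher = √(L × P) = √(119.9370 × 120.4229) = 120.1797

120.18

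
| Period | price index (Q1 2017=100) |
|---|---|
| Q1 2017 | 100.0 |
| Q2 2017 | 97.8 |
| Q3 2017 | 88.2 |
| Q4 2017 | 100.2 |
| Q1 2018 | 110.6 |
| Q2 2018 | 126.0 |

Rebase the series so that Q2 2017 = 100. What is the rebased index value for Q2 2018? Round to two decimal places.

128.83

Rebased(Q2 2018) = 126.0 / 97.8 × 100 = 128.8344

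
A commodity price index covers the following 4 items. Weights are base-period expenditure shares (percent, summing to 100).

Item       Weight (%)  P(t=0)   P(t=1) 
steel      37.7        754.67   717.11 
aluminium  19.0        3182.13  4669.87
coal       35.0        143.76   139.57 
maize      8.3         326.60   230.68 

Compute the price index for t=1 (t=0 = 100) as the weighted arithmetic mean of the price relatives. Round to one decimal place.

steel: 37.7 × (717.11/754.67) = 37.7 × 0.950230 = 35.8237
aluminium: 19.0 × (4669.87/3182.13) = 19.0 × 1.467530 = 27.8831
coal: 35.0 × (139.57/143.76) = 35.0 × 0.970854 = 33.9799
maize: 8.3 × (230.68/326.60) = 8.3 × 0.706307 = 5.8624
Index = Σ wᵢ·(p₁ᵢ/p₀ᵢ) = 35.8237 + 27.8831 + 33.9799 + 5.8624 = 103.5490

103.5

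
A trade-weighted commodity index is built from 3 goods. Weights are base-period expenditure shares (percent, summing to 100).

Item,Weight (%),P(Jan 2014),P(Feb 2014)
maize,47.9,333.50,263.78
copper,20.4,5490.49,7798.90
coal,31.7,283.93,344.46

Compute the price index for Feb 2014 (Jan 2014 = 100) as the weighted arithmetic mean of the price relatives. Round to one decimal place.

105.3

maize: 47.9 × (263.78/333.50) = 47.9 × 0.790945 = 37.8862
copper: 20.4 × (7798.90/5490.49) = 20.4 × 1.420438 = 28.9769
coal: 31.7 × (344.46/283.93) = 31.7 × 1.213186 = 38.4580
Index = Σ wᵢ·(p₁ᵢ/p₀ᵢ) = 37.8862 + 28.9769 + 38.4580 = 105.3212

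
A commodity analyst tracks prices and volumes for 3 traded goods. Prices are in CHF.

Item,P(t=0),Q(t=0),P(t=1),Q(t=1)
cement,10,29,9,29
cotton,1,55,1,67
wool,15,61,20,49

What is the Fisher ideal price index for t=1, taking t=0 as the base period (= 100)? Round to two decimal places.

Laspeyres component (base-period weights):
ΣP(t=1)Q(t=0) = 9×29 + 1×55 + 20×61 = 261 + 55 + 1220 = 1536
ΣP(t=0)Q(t=0) = 10×29 + 1×55 + 15×61 = 290 + 55 + 915 = 1260
L = 1536 / 1260 × 100 = 121.9048
Paasche component (current-period weights):
ΣP(t=1)Q(t=1) = 9×29 + 1×67 + 20×49 = 261 + 67 + 980 = 1308
ΣP(t=0)Q(t=1) = 10×29 + 1×67 + 15×49 = 290 + 67 + 735 = 1092
P = 1308 / 1092 × 100 = 119.7802
Fisher = √(L × P) = √(121.9048 × 119.7802) = 120.8378

120.84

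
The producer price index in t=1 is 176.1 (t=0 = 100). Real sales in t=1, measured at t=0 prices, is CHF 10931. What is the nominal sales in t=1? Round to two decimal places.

Nominal = Real × (Index/100) = 10931 × (176.1/100)
        = 10931 × 1.761 = 19249.4910

19249.49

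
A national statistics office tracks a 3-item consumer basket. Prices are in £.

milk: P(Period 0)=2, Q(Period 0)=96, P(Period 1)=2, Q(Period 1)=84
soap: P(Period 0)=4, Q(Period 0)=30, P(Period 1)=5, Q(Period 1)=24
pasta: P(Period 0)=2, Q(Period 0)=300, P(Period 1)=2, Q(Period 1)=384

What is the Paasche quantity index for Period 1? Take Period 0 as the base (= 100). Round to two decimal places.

Paasche quantity index uses current-period prices as weights.
ΣP(Period 1)·Q(Period 1) = 2×84 + 5×24 + 2×384 = 168 + 120 + 768 = 1056
ΣP(Period 1)·Q(Period 0) = 2×96 + 5×30 + 2×300 = 192 + 150 + 600 = 942
Index = 1056 / 942 × 100 = 112.1019

112.10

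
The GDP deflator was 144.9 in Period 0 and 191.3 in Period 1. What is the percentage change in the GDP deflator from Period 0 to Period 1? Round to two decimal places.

32.02%

Change = (191.3 − 144.9) / 144.9 × 100
       = 46.4 / 144.9 × 100 = 32.0221%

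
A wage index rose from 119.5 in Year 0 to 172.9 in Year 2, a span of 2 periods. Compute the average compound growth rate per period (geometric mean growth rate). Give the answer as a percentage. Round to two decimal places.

20.29%

Growth factor = (172.9/119.5)^(1/2) = (1.446862)^(1/2) = 1.202856
Growth rate = 1.202856 − 1 = 0.202856 = 20.2856%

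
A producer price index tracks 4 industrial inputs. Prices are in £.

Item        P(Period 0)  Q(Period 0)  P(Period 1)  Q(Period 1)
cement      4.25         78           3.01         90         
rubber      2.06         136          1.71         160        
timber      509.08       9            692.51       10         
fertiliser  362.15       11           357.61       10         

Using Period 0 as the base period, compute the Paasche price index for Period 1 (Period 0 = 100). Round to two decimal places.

Paasche price index uses current-period quantities as weights.
ΣP(Period 1)·Q(Period 1) = 3.01×90 + 1.71×160 + 692.51×10 + 357.61×10 = 270.9 + 273.6 + 6925.1 + 3576.1 = 11045.7
ΣP(Period 0)·Q(Period 1) = 4.25×90 + 2.06×160 + 509.08×10 + 362.15×10 = 382.5 + 329.6 + 5090.8 + 3621.5 = 9424.4
Index = 11045.7 / 9424.4 × 100 = 117.2032

117.20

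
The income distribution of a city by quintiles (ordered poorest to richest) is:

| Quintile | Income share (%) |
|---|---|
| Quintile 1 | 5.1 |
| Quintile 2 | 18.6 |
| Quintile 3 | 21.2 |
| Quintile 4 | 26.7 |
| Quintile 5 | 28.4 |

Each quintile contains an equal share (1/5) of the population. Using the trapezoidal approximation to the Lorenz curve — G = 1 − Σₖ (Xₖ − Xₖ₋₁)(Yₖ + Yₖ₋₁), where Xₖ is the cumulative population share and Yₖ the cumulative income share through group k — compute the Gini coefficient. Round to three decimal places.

Cumulative income shares Yₖ: 0.0510, 0.2370, 0.4490, 0.7160, 1.0000
Σ (Xₖ−Xₖ₋₁)(Yₖ+Yₖ₋₁) = (1/5)(0.0510+0.0000) + (1/5)(0.2370+0.0510) + (1/5)(0.4490+0.2370) + (1/5)(0.7160+0.4490) + (1/5)(1.0000+0.7160)
  = 0.0102 + 0.0576 + 0.1372 + 0.2330 + 0.3432 = 0.7812
G = 1 − 0.7812 = 0.2188

0.219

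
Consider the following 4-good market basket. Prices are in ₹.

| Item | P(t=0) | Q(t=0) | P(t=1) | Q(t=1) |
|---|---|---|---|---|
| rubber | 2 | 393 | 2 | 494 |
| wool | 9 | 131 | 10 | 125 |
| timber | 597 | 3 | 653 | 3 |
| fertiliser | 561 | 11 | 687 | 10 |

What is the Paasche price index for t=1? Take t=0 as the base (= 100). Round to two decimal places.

Paasche price index uses current-period quantities as weights.
ΣP(t=1)·Q(t=1) = 2×494 + 10×125 + 653×3 + 687×10 = 988 + 1250 + 1959 + 6870 = 11067
ΣP(t=0)·Q(t=1) = 2×494 + 9×125 + 597×3 + 561×10 = 988 + 1125 + 1791 + 5610 = 9514
Index = 11067 / 9514 × 100 = 116.3233

116.32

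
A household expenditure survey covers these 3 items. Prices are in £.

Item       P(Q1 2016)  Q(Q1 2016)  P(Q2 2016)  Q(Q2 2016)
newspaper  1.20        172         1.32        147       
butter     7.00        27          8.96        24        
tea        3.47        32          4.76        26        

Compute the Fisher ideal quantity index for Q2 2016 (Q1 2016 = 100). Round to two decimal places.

Laspeyres component (base-period weights):
ΣP(Q1 2016)Q(Q2 2016) = 1.20×147 + 7.00×24 + 3.47×26 = 176.4 + 168 + 90.22 = 434.62
ΣP(Q1 2016)Q(Q1 2016) = 1.20×172 + 7.00×27 + 3.47×32 = 206.4 + 189 + 111.04 = 506.44
L = 434.62 / 506.44 × 100 = 85.8187
Paasche component (current-period weights):
ΣP(Q2 2016)Q(Q2 2016) = 1.32×147 + 8.96×24 + 4.76×26 = 194.04 + 215.04 + 123.76 = 532.84
ΣP(Q2 2016)Q(Q1 2016) = 1.32×172 + 8.96×27 + 4.76×32 = 227.04 + 241.92 + 152.32 = 621.28
P = 532.84 / 621.28 × 100 = 85.7649
Fisher = √(L × P) = √(85.8187 × 85.7649) = 85.7918

85.79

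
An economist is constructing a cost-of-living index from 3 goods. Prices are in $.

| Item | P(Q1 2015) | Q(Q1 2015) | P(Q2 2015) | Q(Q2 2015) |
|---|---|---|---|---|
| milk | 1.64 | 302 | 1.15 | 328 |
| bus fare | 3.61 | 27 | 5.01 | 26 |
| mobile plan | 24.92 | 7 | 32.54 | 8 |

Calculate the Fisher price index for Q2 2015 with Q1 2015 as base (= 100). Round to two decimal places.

Laspeyres component (base-period weights):
ΣP(Q2 2015)Q(Q1 2015) = 1.15×302 + 5.01×27 + 32.54×7 = 347.3 + 135.27 + 227.78 = 710.35
ΣP(Q1 2015)Q(Q1 2015) = 1.64×302 + 3.61×27 + 24.92×7 = 495.28 + 97.47 + 174.44 = 767.19
L = 710.35 / 767.19 × 100 = 92.5911
Paasche component (current-period weights):
ΣP(Q2 2015)Q(Q2 2015) = 1.15×328 + 5.01×26 + 32.54×8 = 377.2 + 130.26 + 260.32 = 767.78
ΣP(Q1 2015)Q(Q2 2015) = 1.64×328 + 3.61×26 + 24.92×8 = 537.92 + 93.86 + 199.36 = 831.14
P = 767.78 / 831.14 × 100 = 92.3767
Fisher = √(L × P) = √(92.5911 × 92.3767) = 92.4839

92.48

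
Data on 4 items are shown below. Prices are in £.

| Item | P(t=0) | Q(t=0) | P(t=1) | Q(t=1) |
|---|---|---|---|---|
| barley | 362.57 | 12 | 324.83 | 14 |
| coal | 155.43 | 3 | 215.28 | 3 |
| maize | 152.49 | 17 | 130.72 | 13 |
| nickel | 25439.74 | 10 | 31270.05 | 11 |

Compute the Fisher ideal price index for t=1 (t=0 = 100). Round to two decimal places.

122.06

Laspeyres component (base-period weights):
ΣP(t=1)Q(t=0) = 324.83×12 + 215.28×3 + 130.72×17 + 31270.05×10 = 3897.96 + 645.84 + 2222.24 + 312700.5 = 319466.54
ΣP(t=0)Q(t=0) = 362.57×12 + 155.43×3 + 152.49×17 + 25439.74×10 = 4350.84 + 466.29 + 2592.33 + 254397.4 = 261806.86
L = 319466.54 / 261806.86 × 100 = 122.0237
Paasche component (current-period weights):
ΣP(t=1)Q(t=1) = 324.83×14 + 215.28×3 + 130.72×13 + 31270.05×11 = 4547.62 + 645.84 + 1699.36 + 343970.55 = 350863.37
ΣP(t=0)Q(t=1) = 362.57×14 + 155.43×3 + 152.49×13 + 25439.74×11 = 5075.98 + 466.29 + 1982.37 + 279837.14 = 287361.78
P = 350863.37 / 287361.78 × 100 = 122.0981
Fisher = √(L × P) = √(122.0237 × 122.0981) = 122.0609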